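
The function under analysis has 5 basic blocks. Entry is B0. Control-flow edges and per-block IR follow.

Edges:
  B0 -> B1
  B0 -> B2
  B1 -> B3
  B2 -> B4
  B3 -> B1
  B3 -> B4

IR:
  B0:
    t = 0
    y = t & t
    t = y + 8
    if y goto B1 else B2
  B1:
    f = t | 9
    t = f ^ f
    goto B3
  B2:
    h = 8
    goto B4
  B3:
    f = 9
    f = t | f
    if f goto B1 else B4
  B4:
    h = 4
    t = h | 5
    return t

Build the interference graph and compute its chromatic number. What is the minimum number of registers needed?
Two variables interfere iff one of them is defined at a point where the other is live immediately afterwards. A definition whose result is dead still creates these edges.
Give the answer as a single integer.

Answer: 2

Derivation:
Per-block:
  B0 def {t,y} use ∅
  B1 def {f,t} use {t}
  B2 def {h} use ∅
  B3 def {f} use {t}
  B4 def {h,t} use ∅

Live sets:
  B0 li=∅ lo={t}
  B1 li={t} lo={t}
  B2 li=∅ lo=∅
  B3 li={t} lo={t}
  B4 li=∅ lo=∅

Interference:
  f — {t}
  h — ∅
  t — {f,y}
  y — {t}

Colouring:
  clique {f,t} ⇒ need ≥ 2
  assign f→R1 h→R0 t→R0 y→R1 — no edge inside a register ⇒ χ ≤ 2
  χ = 2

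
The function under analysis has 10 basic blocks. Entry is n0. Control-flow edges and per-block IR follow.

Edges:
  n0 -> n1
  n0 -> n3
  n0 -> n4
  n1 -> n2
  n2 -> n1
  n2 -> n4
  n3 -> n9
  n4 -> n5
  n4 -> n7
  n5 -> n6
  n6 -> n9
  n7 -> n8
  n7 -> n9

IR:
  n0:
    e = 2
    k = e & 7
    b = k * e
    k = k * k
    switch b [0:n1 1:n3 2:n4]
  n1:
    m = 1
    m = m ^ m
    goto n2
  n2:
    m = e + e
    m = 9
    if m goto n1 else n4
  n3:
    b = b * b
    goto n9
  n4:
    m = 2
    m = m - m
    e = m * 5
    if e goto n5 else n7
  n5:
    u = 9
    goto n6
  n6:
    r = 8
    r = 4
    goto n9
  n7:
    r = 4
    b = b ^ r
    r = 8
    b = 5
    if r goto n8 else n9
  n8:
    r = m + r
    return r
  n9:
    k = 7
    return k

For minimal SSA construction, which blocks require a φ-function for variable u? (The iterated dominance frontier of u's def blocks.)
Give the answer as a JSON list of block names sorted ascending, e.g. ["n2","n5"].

Answer: ["n9"]

Working:
idom tree: n1←n0 n2←n1 n3←n0 n4←n0 n5←n4 n6←n5 n7←n4 n8←n7 n9←n0
Dom at joins:
  n1: preds {n0,n2}: {n0} ∩ {n0,n1,n2} = {n0}; idom=n0
  n4: preds {n0,n2}: {n0} ∩ {n0,n1,n2} = {n0}; idom=n0
  n9: preds {n3,n6,n7}: {n0,n3} ∩ {n0,n4,n5,n6} ∩ {n0,n4,n7} = {n0}; idom=n0

Frontier:
  n1←n0: walk · to n0
  n1←n2: walk n2→n1 to n0
  n4←n0: walk · to n0
  n4←n2: walk n2→n1 to n0
  n9←n3: walk n3 to n0
  n9←n6: walk n6→n5→n4 to n0
  n9←n7: walk n7→n4 to n0
  n0 → ∅
  n1 → {n1,n4}
  n2 → {n1,n4}
  n3 → {n9}
  n4 → {n9}
  n5 → {n9}
  n6 → {n9}
  n7 → {n9}
  n8 → ∅
  n9 → ∅

φ for u: defs {n5}
  DF⁺ = {n9}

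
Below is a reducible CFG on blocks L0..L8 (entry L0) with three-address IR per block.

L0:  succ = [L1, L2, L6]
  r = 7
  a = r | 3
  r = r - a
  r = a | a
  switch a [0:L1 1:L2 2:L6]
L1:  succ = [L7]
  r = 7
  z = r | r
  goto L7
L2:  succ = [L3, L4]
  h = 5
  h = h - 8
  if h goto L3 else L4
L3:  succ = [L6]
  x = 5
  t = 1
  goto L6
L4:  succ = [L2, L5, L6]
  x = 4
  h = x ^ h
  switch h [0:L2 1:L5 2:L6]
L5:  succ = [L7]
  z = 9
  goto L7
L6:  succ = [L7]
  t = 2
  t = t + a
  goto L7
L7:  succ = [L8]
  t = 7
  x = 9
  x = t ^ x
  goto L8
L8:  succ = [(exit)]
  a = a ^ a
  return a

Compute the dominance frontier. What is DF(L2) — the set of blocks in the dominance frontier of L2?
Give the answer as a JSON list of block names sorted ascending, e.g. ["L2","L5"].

idom tree: L1←L0 L2←L0 L3←L2 L4←L2 L5←L4 L6←L0 L7←L0 L8←L7
Dom at joins:
  L2: preds {L0,L4}: {L0} ∩ {L0,L2,L4} = {L0}; idom=L0
  L6: preds {L0,L3,L4}: {L0} ∩ {L0,L2,L3} ∩ {L0,L2,L4} = {L0}; idom=L0
  L7: preds {L1,L5,L6}: {L0,L1} ∩ {L0,L2,L4,L5} ∩ {L0,L6} = {L0}; idom=L0

DF derivation:
  join L2 pred L0: · stop@L0
  join L2 pred L4: L4→L2 stop@L0
  join L6 pred L0: · stop@L0
  join L6 pred L3: L3→L2 stop@L0
  join L6 pred L4: L4→L2 stop@L0
  join L7 pred L1: L1 stop@L0
  join L7 pred L5: L5→L4→L2 stop@L0
  join L7 pred L6: L6 stop@L0
  L0 → ∅
  L1 → {L7}
  L2 → {L2,L6,L7}
  L3 → {L6}
  L4 → {L2,L6,L7}
  L5 → {L7}
  L6 → {L7}
  L7 → ∅
  L8 → ∅

DF(L2) = ["L2", "L6", "L7"]

Answer: ["L2", "L6", "L7"]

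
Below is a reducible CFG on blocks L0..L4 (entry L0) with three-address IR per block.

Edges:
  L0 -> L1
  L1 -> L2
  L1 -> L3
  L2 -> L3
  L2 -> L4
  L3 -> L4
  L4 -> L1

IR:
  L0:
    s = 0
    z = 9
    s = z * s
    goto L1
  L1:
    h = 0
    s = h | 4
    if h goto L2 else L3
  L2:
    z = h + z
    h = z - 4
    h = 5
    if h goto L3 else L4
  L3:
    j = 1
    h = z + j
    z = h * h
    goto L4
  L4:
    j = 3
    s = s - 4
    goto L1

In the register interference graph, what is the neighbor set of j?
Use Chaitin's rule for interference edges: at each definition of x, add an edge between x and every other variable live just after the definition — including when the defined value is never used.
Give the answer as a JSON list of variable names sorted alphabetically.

def/use:
  L0: def={s,z} ue=∅
  L1: def={h,s} ue=∅
  L2: def={h,z} ue={h,z}
  L3: def={h,j,z} ue={z}
  L4: def={j,s} ue={s}

Backward fixpoint:
  L0: in=∅ out={z}
  L1: in={z} out={h,s,z}
  L2: in={h,s,z} out={s,z}
  L3: in={s,z} out={s,z}
  L4: in={s,z} out={z}

Interference:
  h — {s,z}
  j — {s,z}
  s — {h,j,z}
  z — {h,j,s}

N(j) = ["s", "z"]

Answer: ["s", "z"]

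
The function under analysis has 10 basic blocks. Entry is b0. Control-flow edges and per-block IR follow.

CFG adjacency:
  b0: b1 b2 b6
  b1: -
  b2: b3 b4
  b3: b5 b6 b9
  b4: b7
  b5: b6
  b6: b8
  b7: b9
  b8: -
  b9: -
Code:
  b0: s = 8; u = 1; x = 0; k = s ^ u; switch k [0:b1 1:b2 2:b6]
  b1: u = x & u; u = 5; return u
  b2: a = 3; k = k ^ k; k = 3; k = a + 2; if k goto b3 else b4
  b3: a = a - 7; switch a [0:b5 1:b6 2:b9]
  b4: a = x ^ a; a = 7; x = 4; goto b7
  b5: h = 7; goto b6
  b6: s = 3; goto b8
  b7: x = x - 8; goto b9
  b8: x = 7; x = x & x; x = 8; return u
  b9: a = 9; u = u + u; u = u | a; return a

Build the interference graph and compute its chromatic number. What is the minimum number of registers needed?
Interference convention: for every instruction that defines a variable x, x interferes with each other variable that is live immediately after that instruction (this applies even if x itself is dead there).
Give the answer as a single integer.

def/use:
  b0: {k,s,u,x} / ∅
  b1: {u} / {u,x}
  b2: {a,k} / {k}
  b3: {a} / {a}
  b4: {a,x} / {a,x}
  b5: {h} / ∅
  b6: {s} / ∅
  b7: {x} / {x}
  b8: {x} / {u}
  b9: {a,u} / {u}

Backward fixpoint:
  b0 li=∅ lo={k,u,x}
  b1 li={u,x} lo=∅
  b2 li={k,u,x} lo={a,u,x}
  b3 li={a,u} lo={u}
  b4 li={a,u,x} lo={u,x}
  b5 li={u} lo={u}
  b6 li={u} lo={u}
  b7 li={u,x} lo={u}
  b8 li={u} lo=∅
  b9 li={u} lo=∅

Interfere edges:
  a — {k,u,x}
  h — {u}
  k — {a,u,x}
  s — {u,x}
  u — {a,h,k,s,x}
  x — {a,k,s,u}

Colouring:
  clique {a,k,u,x} ⇒ need ≥ 4
  4-colouring: R0={u}  R1={h,x}  R2={a,s}  R3={k}
  χ = 4

Answer: 4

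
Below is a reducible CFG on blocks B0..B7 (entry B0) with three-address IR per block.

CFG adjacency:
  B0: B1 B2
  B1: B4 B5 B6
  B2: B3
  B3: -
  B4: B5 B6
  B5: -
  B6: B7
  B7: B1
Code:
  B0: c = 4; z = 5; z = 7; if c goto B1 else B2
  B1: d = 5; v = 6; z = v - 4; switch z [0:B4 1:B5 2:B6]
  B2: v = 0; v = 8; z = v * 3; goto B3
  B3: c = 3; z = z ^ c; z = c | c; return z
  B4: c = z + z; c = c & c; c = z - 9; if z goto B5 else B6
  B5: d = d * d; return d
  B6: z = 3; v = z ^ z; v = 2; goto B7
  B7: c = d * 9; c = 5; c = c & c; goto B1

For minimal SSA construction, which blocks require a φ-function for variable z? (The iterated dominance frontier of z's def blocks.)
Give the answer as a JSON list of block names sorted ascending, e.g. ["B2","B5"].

Answer: ["B1"]

Working:
idom tree: B1←B0 B2←B0 B3←B2 B4←B1 B5←B1 B6←B1 B7←B6
Dom∩ at merges:
  B1: preds {B0,B7}: {B0} ∩ {B0,B1,B6,B7} = {B0}; idom=B0
  B5: preds {B1,B4}: {B0,B1} ∩ {B0,B1,B4} = {B0,B1}; idom=B1
  B6: preds {B1,B4}: {B0,B1} ∩ {B0,B1,B4} = {B0,B1}; idom=B1

DF derivation:
  join B1 pred B0: · stop@B0
  join B1 pred B7: B7→B6→B1 stop@B0
  join B5 pred B1: · stop@B1
  join B5 pred B4: B4 stop@B1
  join B6 pred B1: · stop@B1
  join B6 pred B4: B4 stop@B1
  DF(B0)=∅
  DF(B1)={B1}
  DF(B2)=∅
  DF(B3)=∅
  DF(B4)={B5,B6}
  DF(B5)=∅
  DF(B6)={B1}
  DF(B7)={B1}

φ for z: defs {B0,B1,B2,B3,B6}
  DF⁺ = {B1}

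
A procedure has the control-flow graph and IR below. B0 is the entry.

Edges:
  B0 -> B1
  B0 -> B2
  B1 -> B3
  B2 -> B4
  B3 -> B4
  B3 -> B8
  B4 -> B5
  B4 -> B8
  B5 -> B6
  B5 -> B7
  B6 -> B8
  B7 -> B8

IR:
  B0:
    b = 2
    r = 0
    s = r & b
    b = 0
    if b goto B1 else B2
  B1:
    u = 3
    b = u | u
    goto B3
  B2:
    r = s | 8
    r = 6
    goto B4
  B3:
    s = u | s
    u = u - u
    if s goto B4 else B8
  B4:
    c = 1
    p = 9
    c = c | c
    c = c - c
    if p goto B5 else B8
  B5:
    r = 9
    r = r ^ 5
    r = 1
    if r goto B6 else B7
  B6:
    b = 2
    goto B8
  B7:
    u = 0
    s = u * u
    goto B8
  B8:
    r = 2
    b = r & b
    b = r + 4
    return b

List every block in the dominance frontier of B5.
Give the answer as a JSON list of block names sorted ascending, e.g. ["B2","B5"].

idom tree: B1←B0 B2←B0 B3←B1 B4←B0 B5←B4 B6←B5 B7←B5 B8←B0
Join-block Dom:
  B4: preds {B2,B3}: {B0,B2} ∩ {B0,B1,B3} = {B0}; idom=B0
  B8: preds {B3,B4,B6,B7}: {B0,B1,B3} ∩ {B0,B4} ∩ {B0,B4,B5,B6} ∩ {B0,B4,B5,B7} = {B0}; idom=B0

Frontier:
  B4←B2: walk B2 to B0
  B4←B3: walk B3→B1 to B0
  B8←B3: walk B3→B1 to B0
  B8←B4: walk B4 to B0
  B8←B6: walk B6→B5→B4 to B0
  B8←B7: walk B7→B5→B4 to B0
  B0: DF=∅
  B1: DF={B4,B8}
  B2: DF={B4}
  B3: DF={B4,B8}
  B4: DF={B8}
  B5: DF={B8}
  B6: DF={B8}
  B7: DF={B8}
  B8: DF=∅

DF(B5) = ["B8"]

Answer: ["B8"]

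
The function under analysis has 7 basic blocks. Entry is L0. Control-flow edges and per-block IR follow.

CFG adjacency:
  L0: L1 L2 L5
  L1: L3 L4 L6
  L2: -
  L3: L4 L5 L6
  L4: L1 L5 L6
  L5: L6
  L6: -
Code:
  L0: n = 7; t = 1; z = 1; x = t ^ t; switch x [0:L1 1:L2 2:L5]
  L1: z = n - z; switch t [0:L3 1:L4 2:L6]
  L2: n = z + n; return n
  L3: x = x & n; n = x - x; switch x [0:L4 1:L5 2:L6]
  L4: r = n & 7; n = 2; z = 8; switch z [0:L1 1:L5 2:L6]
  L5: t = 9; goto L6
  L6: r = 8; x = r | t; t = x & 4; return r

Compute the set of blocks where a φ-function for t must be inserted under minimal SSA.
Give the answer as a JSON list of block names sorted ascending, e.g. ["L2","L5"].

Answer: ["L6"]

Working:
idom tree: L1←L0 L2←L0 L3←L1 L4←L1 L5←L0 L6←L0
Dom∩ at merges:
  L1: preds {L0,L4}: {L0} ∩ {L0,L1,L4} = {L0}; idom=L0
  L4: preds {L1,L3}: {L0,L1} ∩ {L0,L1,L3} = {L0,L1}; idom=L1
  L5: preds {L0,L3,L4}: {L0} ∩ {L0,L1,L3} ∩ {L0,L1,L4} = {L0}; idom=L0
  L6: preds {L1,L3,L4,L5}: {L0,L1} ∩ {L0,L1,L3} ∩ {L0,L1,L4} ∩ {L0,L5} = {L0}; idom=L0

DF walk-up:
  L1←L0: walk · to L0
  L1←L4: walk L4→L1 to L0
  L4←L1: walk · to L1
  L4←L3: walk L3 to L1
  L5←L0: walk · to L0
  L5←L3: walk L3→L1 to L0
  L5←L4: walk L4→L1 to L0
  L6←L1: walk L1 to L0
  L6←L3: walk L3→L1 to L0
  L6←L4: walk L4→L1 to L0
  L6←L5: walk L5 to L0
  L0: DF=∅
  L1: DF={L1,L5,L6}
  L2: DF=∅
  L3: DF={L4,L5,L6}
  L4: DF={L1,L5,L6}
  L5: DF={L6}
  L6: DF=∅

φ for t: defs {L0,L5,L6}
  DF⁺ = {L6}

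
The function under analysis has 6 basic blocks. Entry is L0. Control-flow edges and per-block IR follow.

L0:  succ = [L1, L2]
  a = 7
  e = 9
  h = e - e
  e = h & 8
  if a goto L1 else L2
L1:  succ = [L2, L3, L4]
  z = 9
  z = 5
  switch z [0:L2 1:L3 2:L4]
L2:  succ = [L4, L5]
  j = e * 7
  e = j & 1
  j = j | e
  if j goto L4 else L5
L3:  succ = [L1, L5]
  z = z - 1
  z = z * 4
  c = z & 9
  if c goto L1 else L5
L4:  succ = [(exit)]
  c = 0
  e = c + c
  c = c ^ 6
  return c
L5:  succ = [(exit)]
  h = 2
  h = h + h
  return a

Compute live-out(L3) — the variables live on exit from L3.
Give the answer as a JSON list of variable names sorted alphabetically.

def/use:
  L0: {a,e,h} / ∅
  L1: {z} / ∅
  L2: {e,j} / {e}
  L3: {c,z} / {z}
  L4: {c,e} / ∅
  L5: {h} / {a}

Live sets:
  L0 li=∅ lo={a,e}
  L1 li={a,e} lo={a,e,z}
  L2 li={a,e} lo={a}
  L3 li={a,e,z} lo={a,e}
  L4 li=∅ lo=∅
  L5 li={a} lo=∅

live-out(L3) = ["a", "e"]

Answer: ["a", "e"]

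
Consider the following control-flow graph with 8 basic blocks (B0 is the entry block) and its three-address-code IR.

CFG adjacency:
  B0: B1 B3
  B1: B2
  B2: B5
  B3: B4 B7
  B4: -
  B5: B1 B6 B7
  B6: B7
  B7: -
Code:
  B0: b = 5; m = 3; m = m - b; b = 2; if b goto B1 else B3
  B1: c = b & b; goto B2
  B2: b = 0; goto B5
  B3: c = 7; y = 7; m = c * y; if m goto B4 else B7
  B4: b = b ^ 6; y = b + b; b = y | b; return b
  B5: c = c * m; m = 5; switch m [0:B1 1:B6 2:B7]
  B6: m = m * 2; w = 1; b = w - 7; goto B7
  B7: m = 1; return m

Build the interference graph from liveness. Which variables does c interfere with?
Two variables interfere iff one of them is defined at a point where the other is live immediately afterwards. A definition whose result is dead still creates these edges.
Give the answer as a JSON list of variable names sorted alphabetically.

Per-block:
  B0: def={b,m} ue=∅
  B1: def={c} ue={b}
  B2: def={b} ue=∅
  B3: def={c,m,y} ue=∅
  B4: def={b,y} ue={b}
  B5: def={c,m} ue={c,m}
  B6: def={b,m,w} ue={m}
  B7: def={m} ue=∅

Liveness:
  B0 li=∅ lo={b,m}
  B1 li={b,m} lo={c,m}
  B2 li={c,m} lo={b,c,m}
  B3 li={b} lo={b}
  B4 li={b} lo=∅
  B5 li={b,c,m} lo={b,m}
  B6 li={m} lo=∅
  B7 li=∅ lo=∅

Conflict graph:
  b↔{c,m,y}
  c↔{b,m,y}
  m↔{b,c}
  w↔∅
  y↔{b,c}

N(c) = ["b", "m", "y"]

Answer: ["b", "m", "y"]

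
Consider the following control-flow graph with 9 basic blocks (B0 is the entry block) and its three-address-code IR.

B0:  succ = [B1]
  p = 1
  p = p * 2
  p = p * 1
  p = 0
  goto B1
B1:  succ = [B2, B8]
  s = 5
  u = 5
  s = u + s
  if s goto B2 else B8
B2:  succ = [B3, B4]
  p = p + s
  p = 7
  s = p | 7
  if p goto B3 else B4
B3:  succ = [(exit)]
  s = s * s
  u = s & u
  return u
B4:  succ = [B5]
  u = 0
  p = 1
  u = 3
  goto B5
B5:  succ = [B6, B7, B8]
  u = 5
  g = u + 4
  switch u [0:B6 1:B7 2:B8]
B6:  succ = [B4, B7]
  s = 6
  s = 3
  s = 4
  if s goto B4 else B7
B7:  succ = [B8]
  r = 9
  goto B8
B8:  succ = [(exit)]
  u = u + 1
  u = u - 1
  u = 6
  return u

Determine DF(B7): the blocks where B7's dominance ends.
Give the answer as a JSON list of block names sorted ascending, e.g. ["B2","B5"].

idom tree: B1←B0 B2←B1 B3←B2 B4←B2 B5←B4 B6←B5 B7←B5 B8←B1
Dom∩ at merges:
  B4: preds {B2,B6}: {B0,B1,B2} ∩ {B0,B1,B2,B4,B5,B6} = {B0,B1,B2}; idom=B2
  B7: preds {B5,B6}: {B0,B1,B2,B4,B5} ∩ {B0,B1,B2,B4,B5,B6} = {B0,B1,B2,B4,B5}; idom=B5
  B8: preds {B1,B5,B7}: {B0,B1} ∩ {B0,B1,B2,B4,B5} ∩ {B0,B1,B2,B4,B5,B7} = {B0,B1}; idom=B1

DF walk-up:
  B4←B2: walk · to B2
  B4←B6: walk B6→B5→B4 to B2
  B7←B5: walk · to B5
  B7←B6: walk B6 to B5
  B8←B1: walk · to B1
  B8←B5: walk B5→B4→B2 to B1
  B8←B7: walk B7→B5→B4→B2 to B1
  B0 → ∅
  B1 → ∅
  B2 → {B8}
  B3 → ∅
  B4 → {B4,B8}
  B5 → {B4,B8}
  B6 → {B4,B7}
  B7 → {B8}
  B8 → ∅

DF(B7) = ["B8"]

Answer: ["B8"]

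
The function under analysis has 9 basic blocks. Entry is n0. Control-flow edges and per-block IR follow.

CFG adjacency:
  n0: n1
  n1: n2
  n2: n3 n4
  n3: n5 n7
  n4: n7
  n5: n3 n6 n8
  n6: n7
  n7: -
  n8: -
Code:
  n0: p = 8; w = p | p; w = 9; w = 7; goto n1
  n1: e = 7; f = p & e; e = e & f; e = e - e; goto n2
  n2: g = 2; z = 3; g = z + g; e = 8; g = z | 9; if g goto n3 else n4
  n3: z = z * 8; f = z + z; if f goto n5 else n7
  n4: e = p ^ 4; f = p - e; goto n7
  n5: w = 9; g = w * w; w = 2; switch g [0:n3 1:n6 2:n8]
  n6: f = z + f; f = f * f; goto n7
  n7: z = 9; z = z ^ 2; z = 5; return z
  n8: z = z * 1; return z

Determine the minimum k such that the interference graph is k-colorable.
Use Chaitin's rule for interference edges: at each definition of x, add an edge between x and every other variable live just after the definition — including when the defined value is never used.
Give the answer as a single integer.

Per-block:
  n0 def {p,w} use ∅
  n1 def {e,f} use {p}
  n2 def {e,g,z} use ∅
  n3 def {f,z} use {z}
  n4 def {e,f} use {p}
  n5 def {g,w} use ∅
  n6 def {f} use {f,z}
  n7 def {z} use ∅
  n8 def {z} use {z}

Live sets:
  n0 li=∅ lo={p}
  n1 li={p} lo={p}
  n2 li={p} lo={p,z}
  n3 li={z} lo={f,z}
  n4 li={p} lo=∅
  n5 li={f,z} lo={f,z}
  n6 li={f,z} lo=∅
  n7 li=∅ lo=∅
  n8 li={z} lo=∅

Interference:
  e — {f,p,z}
  f — {e,g,p,w,z}
  g — {f,p,w,z}
  p — {e,f,g,w,z}
  w — {f,g,p,z}
  z — {e,f,g,p,w}

Colouring:
  lower bound: {f,g,p,w,z} mutually conflict ⇒ χ ≥ 5
  assign e→r3 f→r0 g→r3 p→r1 w→r4 z→r2 — no edge inside a register ⇒ χ ≤ 5
  χ = 5

Answer: 5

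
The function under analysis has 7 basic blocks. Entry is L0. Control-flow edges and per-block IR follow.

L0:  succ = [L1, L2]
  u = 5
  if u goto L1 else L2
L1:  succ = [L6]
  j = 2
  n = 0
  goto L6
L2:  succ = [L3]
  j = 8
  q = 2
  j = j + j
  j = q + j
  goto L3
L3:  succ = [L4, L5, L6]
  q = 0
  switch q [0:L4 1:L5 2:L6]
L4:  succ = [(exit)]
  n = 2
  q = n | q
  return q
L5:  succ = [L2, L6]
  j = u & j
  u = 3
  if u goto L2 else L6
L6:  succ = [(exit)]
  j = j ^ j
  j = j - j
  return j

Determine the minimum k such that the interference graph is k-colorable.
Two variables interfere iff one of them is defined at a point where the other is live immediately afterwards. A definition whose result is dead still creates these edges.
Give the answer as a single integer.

def/use:
  L0 def {u} use ∅
  L1 def {j,n} use ∅
  L2 def {j,q} use ∅
  L3 def {q} use ∅
  L4 def {n,q} use {q}
  L5 def {j,u} use {j,u}
  L6 def {j} use {j}

Liveness:
  live L0: ∅→{u}
  live L1: ∅→{j}
  live L2: {u}→{j,u}
  live L3: {j,u}→{j,q,u}
  live L4: {q}→∅
  live L5: {j,u}→{j,u}
  live L6: {j}→∅

Interference:
  j↔{n,q,u}
  n↔{j,q}
  q↔{j,n,u}
  u↔{j,q}

Registers:
  clique {j,n,q} ⇒ need ≥ 3
  assign j→c0 n→c2 q→c1 u→c2 — no edge inside a register ⇒ χ ≤ 3
  χ = 3

Answer: 3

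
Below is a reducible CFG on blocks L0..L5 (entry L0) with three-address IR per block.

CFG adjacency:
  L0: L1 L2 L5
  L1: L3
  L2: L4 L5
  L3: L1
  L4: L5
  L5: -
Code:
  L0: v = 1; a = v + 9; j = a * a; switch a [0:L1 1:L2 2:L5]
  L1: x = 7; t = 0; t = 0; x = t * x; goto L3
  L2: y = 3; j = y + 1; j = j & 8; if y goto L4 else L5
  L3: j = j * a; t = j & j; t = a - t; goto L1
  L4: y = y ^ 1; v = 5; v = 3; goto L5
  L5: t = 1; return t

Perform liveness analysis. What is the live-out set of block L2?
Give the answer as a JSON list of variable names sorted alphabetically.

Answer: ["y"]

Derivation:
Block summaries:
  L0: {a,j,v} / ∅
  L1: {t,x} / ∅
  L2: {j,y} / ∅
  L3: {j,t} / {a,j}
  L4: {v,y} / {y}
  L5: {t} / ∅

Liveness:
  live L0: ∅→{a,j}
  live L1: {a,j}→{a,j}
  live L2: ∅→{y}
  live L3: {a,j}→{a,j}
  live L4: {y}→∅
  live L5: ∅→∅

live-out(L2) = ["y"]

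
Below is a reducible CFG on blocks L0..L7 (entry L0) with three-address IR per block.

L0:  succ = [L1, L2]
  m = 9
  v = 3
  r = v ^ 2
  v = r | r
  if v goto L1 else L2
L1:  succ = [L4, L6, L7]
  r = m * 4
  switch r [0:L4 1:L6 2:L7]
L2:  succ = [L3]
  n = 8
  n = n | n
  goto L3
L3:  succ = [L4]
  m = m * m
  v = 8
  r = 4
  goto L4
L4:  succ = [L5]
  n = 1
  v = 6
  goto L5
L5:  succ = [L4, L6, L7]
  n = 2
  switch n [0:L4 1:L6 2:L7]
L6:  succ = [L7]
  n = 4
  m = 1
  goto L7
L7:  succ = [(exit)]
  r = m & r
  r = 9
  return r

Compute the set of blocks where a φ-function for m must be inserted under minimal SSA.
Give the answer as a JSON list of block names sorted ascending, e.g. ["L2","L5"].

Answer: ["L4", "L6", "L7"]

Derivation:
idom tree: L1←L0 L2←L0 L3←L2 L4←L0 L5←L4 L6←L0 L7←L0
Dom∩ at merges:
  L4: preds {L1,L3,L5}: {L0,L1} ∩ {L0,L2,L3} ∩ {L0,L4,L5} = {L0}; idom=L0
  L6: preds {L1,L5}: {L0,L1} ∩ {L0,L4,L5} = {L0}; idom=L0
  L7: preds {L1,L5,L6}: {L0,L1} ∩ {L0,L4,L5} ∩ {L0,L6} = {L0}; idom=L0

DF derivation:
  join L4 pred L1: L1 stop@L0
  join L4 pred L3: L3→L2 stop@L0
  join L4 pred L5: L5→L4 stop@L0
  join L6 pred L1: L1 stop@L0
  join L6 pred L5: L5→L4 stop@L0
  join L7 pred L1: L1 stop@L0
  join L7 pred L5: L5→L4 stop@L0
  join L7 pred L6: L6 stop@L0
  L0: DF=∅
  L1: DF={L4,L6,L7}
  L2: DF={L4}
  L3: DF={L4}
  L4: DF={L4,L6,L7}
  L5: DF={L4,L6,L7}
  L6: DF={L7}
  L7: DF=∅

φ for m: defs {L0,L3,L6}
  DF⁺ = {L4,L6,L7}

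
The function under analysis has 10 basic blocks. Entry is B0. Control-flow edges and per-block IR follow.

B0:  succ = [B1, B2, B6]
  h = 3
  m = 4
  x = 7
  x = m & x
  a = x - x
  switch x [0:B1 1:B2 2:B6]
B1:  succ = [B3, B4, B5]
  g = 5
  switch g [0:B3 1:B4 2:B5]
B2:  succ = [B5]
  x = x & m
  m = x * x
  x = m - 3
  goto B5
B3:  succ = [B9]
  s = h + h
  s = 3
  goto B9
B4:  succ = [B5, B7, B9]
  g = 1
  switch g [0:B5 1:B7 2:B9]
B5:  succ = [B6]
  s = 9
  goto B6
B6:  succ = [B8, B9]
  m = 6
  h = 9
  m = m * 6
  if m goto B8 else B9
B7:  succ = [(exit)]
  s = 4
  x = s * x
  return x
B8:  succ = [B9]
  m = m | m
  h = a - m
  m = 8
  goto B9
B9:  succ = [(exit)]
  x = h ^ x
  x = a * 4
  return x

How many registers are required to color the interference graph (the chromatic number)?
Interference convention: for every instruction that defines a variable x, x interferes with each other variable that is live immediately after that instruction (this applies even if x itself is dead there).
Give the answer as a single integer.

Answer: 4

Derivation:
Per-block:
  B0: def={a,h,m,x} ue=∅
  B1: def={g} ue=∅
  B2: def={m,x} ue={m,x}
  B3: def={s} ue={h}
  B4: def={g} ue=∅
  B5: def={s} ue=∅
  B6: def={h,m} ue=∅
  B7: def={s,x} ue={x}
  B8: def={h,m} ue={a,m}
  B9: def={x} ue={a,h,x}

Backward fixpoint:
  B0: in=∅ out={a,h,m,x}
  B1: in={a,h,x} out={a,h,x}
  B2: in={a,m,x} out={a,x}
  B3: in={a,h,x} out={a,h,x}
  B4: in={a,h,x} out={a,h,x}
  B5: in={a,x} out={a,x}
  B6: in={a,x} out={a,h,m,x}
  B7: in={x} out=∅
  B8: in={a,m,x} out={a,h,x}
  B9: in={a,h,x} out=∅

Conflict graph:
  a: {g,h,m,s,x}
  g: {a,h,x}
  h: {a,g,m,s,x}
  m: {a,h,x}
  s: {a,h,x}
  x: {a,g,h,m,s}

Chromatic number:
  clique {a,g,h,x} ⇒ need ≥ 4
  4-colouring: c0={a}  c1={h}  c2={x}  c3={g,m,s}
  χ = 4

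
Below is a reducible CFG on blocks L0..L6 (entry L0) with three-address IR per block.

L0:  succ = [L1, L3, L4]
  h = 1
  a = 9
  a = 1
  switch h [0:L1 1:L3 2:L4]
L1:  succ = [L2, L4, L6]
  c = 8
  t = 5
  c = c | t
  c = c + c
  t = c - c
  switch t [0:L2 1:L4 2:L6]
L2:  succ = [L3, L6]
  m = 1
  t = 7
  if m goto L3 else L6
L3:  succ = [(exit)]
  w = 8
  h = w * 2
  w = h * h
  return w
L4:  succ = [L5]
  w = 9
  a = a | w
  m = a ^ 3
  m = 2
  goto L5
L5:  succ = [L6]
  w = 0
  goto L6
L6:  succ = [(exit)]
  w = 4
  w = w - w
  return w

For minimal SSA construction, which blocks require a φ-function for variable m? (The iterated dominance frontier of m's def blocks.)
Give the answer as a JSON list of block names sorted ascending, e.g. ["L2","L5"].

Answer: ["L3", "L6"]

Derivation:
idom tree: L1←L0 L2←L1 L3←L0 L4←L0 L5←L4 L6←L0
Dom at joins:
  L3: preds {L0,L2}: {L0} ∩ {L0,L1,L2} = {L0}; idom=L0
  L4: preds {L0,L1}: {L0} ∩ {L0,L1} = {L0}; idom=L0
  L6: preds {L1,L2,L5}: {L0,L1} ∩ {L0,L1,L2} ∩ {L0,L4,L5} = {L0}; idom=L0

DF walk-up:
  join L3 pred L0: · stop@L0
  join L3 pred L2: L2→L1 stop@L0
  join L4 pred L0: · stop@L0
  join L4 pred L1: L1 stop@L0
  join L6 pred L1: L1 stop@L0
  join L6 pred L2: L2→L1 stop@L0
  join L6 pred L5: L5→L4 stop@L0
  L0: DF=∅
  L1: DF={L3,L4,L6}
  L2: DF={L3,L6}
  L3: DF=∅
  L4: DF={L6}
  L5: DF={L6}
  L6: DF=∅

φ for m: defs {L2,L4}
  DF⁺ = {L3,L6}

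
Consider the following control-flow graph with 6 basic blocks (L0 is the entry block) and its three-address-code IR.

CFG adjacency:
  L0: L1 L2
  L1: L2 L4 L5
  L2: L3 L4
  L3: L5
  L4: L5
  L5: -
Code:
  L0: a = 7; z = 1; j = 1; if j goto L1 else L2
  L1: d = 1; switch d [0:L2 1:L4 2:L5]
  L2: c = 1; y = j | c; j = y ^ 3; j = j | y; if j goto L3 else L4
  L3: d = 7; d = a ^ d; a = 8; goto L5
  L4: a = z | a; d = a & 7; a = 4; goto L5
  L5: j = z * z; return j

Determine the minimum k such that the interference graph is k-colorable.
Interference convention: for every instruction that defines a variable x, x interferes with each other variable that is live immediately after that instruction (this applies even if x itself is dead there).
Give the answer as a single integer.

Answer: 4

Derivation:
Per-block:
  L0: def={a,j,z} ue=∅
  L1: def={d} ue=∅
  L2: def={c,j,y} ue={j}
  L3: def={a,d} ue={a}
  L4: def={a,d} ue={a,z}
  L5: def={j} ue={z}

Live sets:
  live L0: ∅→{a,j,z}
  live L1: {a,j,z}→{a,j,z}
  live L2: {a,j,z}→{a,z}
  live L3: {a,z}→{z}
  live L4: {a,z}→{z}
  live L5: {z}→∅

Interference:
  a — {c,d,j,y,z}
  c — {a,j,z}
  d — {a,j,z}
  j — {a,c,d,y,z}
  y — {a,j,z}
  z — {a,c,d,j,y}

Registers:
  clique {a,c,j,z} ⇒ need ≥ 4
  assign a→r0 c→r3 d→r3 j→r1 y→r3 z→r2 — no edge inside a register ⇒ χ ≤ 4
  χ = 4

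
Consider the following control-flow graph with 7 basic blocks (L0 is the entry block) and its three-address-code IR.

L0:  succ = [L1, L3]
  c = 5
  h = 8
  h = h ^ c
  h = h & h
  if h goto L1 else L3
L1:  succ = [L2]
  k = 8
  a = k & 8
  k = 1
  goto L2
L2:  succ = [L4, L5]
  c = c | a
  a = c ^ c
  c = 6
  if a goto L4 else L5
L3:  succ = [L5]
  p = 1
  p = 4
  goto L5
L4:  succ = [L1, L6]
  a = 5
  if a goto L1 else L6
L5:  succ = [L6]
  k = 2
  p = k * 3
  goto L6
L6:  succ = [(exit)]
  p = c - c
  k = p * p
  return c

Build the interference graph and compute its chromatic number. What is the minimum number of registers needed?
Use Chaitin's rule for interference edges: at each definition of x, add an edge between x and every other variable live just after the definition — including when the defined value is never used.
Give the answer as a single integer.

Answer: 3

Derivation:
Block summaries:
  L0 def {c,h} use ∅
  L1 def {a,k} use ∅
  L2 def {a,c} use {a,c}
  L3 def {p} use ∅
  L4 def {a} use ∅
  L5 def {k,p} use ∅
  L6 def {k,p} use {c}

Live sets:
  live L0: ∅→{c}
  live L1: {c}→{a,c}
  live L2: {a,c}→{c}
  live L3: {c}→{c}
  live L4: {c}→{c}
  live L5: {c}→{c}
  live L6: {c}→∅

Interference:
  a — {c,k}
  c — {a,h,k,p}
  h — {c}
  k — {a,c}
  p — {c}

Colouring:
  lower bound: {a,c,k} mutually conflict ⇒ χ ≥ 3
  3-colouring: r0={c}  r1={a,h,p}  r2={k}
  χ = 3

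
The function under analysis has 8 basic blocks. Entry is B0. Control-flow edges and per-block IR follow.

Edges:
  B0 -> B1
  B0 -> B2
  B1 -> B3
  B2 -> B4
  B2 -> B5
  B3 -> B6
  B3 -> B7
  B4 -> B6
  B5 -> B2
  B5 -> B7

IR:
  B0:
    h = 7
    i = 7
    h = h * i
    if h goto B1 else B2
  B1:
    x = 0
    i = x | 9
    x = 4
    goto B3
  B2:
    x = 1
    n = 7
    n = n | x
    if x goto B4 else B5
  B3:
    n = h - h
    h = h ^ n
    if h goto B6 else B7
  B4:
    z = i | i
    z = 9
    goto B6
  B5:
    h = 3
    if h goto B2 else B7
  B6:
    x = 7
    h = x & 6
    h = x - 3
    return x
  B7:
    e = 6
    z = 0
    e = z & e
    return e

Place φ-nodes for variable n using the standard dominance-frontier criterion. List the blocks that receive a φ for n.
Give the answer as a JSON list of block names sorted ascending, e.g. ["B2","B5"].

Answer: ["B2", "B6", "B7"]

Analysis:
idom tree: B1←B0 B2←B0 B3←B1 B4←B2 B5←B2 B6←B0 B7←B0
Dom∩ at merges:
  B2: preds {B0,B5}: {B0} ∩ {B0,B2,B5} = {B0}; idom=B0
  B6: preds {B3,B4}: {B0,B1,B3} ∩ {B0,B2,B4} = {B0}; idom=B0
  B7: preds {B3,B5}: {B0,B1,B3} ∩ {B0,B2,B5} = {B0}; idom=B0

DF walk-up:
  B2←B0: walk · to B0
  B2←B5: walk B5→B2 to B0
  B6←B3: walk B3→B1 to B0
  B6←B4: walk B4→B2 to B0
  B7←B3: walk B3→B1 to B0
  B7←B5: walk B5→B2 to B0
  DF(B0)=∅
  DF(B1)={B6,B7}
  DF(B2)={B2,B6,B7}
  DF(B3)={B6,B7}
  DF(B4)={B6}
  DF(B5)={B2,B7}
  DF(B6)=∅
  DF(B7)=∅

φ for n: defs {B2,B3}
  DF⁺ = {B2,B6,B7}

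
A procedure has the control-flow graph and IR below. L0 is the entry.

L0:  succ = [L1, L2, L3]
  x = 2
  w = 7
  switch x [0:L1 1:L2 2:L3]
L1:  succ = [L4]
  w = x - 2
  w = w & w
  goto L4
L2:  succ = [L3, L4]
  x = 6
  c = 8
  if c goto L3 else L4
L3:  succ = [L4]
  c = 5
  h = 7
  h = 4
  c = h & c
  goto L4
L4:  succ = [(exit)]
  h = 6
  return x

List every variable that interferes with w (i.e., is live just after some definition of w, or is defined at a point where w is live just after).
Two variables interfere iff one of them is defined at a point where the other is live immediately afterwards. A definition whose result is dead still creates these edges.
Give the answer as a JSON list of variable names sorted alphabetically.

Per-block:
  L0: def={w,x} ue=∅
  L1: def={w} ue={x}
  L2: def={c,x} ue=∅
  L3: def={c,h} ue=∅
  L4: def={h} ue={x}

Liveness:
  L0: in=∅ out={x}
  L1: in={x} out={x}
  L2: in=∅ out={x}
  L3: in={x} out={x}
  L4: in={x} out=∅

Interfere edges:
  c↔{h,x}
  h↔{c,x}
  w↔{x}
  x↔{c,h,w}

N(w) = ["x"]

Answer: ["x"]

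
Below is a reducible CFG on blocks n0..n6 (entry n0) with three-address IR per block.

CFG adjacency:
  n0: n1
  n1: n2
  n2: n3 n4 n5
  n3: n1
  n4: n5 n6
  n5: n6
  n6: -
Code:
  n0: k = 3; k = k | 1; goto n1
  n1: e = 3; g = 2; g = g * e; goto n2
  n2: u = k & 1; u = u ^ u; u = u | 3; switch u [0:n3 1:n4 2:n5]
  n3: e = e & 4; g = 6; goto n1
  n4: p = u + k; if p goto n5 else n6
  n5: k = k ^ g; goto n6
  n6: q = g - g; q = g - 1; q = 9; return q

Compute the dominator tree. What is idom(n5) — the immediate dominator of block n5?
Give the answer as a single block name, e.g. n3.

Answer: n2

Working:
idom tree: n1←n0 n2←n1 n3←n2 n4←n2 n5←n2 n6←n2
Dom∩ at merges:
  n1: preds {n0,n3}: {n0} ∩ {n0,n1,n2,n3} = {n0}; idom=n0
  n5: preds {n2,n4}: {n0,n1,n2} ∩ {n0,n1,n2,n4} = {n0,n1,n2}; idom=n2
  n6: preds {n4,n5}: {n0,n1,n2,n4} ∩ {n0,n1,n2,n5} = {n0,n1,n2}; idom=n2

idom(n5) = n2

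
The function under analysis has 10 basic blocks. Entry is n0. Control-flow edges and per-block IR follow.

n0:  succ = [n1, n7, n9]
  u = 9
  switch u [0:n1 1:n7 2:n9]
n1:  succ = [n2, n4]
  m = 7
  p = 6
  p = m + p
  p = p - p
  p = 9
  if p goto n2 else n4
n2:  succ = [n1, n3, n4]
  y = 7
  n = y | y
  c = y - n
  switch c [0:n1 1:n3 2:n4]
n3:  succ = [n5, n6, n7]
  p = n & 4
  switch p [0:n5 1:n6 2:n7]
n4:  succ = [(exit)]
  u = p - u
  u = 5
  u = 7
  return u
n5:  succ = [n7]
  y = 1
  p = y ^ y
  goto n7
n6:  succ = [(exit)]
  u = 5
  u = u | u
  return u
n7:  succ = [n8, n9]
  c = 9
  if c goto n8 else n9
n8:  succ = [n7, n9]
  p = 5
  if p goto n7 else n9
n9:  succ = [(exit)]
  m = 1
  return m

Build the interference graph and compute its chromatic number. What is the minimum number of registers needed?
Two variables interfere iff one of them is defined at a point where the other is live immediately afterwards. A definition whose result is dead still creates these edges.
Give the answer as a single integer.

Answer: 4

Derivation:
Block summaries:
  n0: def={u} ue=∅
  n1: def={m,p} ue=∅
  n2: def={c,n,y} ue=∅
  n3: def={p} ue={n}
  n4: def={u} ue={p,u}
  n5: def={p,y} ue=∅
  n6: def={u} ue=∅
  n7: def={c} ue=∅
  n8: def={p} ue=∅
  n9: def={m} ue=∅

Liveness:
  n0 li=∅ lo={u}
  n1 li={u} lo={p,u}
  n2 li={p,u} lo={n,p,u}
  n3 li={n} lo=∅
  n4 li={p,u} lo=∅
  n5 li=∅ lo=∅
  n6 li=∅ lo=∅
  n7 li=∅ lo=∅
  n8 li=∅ lo=∅
  n9 li=∅ lo=∅

Conflict graph:
  c — {n,p,u}
  m — {p,u}
  n — {c,p,u,y}
  p — {c,m,n,u,y}
  u — {c,m,n,p,y}
  y — {n,p,u}

Chromatic number:
  lower bound: {c,n,p,u} mutually conflict ⇒ χ ≥ 4
  assign c→R3 m→R2 n→R2 p→R0 u→R1 y→R3 — no edge inside a register ⇒ χ ≤ 4
  χ = 4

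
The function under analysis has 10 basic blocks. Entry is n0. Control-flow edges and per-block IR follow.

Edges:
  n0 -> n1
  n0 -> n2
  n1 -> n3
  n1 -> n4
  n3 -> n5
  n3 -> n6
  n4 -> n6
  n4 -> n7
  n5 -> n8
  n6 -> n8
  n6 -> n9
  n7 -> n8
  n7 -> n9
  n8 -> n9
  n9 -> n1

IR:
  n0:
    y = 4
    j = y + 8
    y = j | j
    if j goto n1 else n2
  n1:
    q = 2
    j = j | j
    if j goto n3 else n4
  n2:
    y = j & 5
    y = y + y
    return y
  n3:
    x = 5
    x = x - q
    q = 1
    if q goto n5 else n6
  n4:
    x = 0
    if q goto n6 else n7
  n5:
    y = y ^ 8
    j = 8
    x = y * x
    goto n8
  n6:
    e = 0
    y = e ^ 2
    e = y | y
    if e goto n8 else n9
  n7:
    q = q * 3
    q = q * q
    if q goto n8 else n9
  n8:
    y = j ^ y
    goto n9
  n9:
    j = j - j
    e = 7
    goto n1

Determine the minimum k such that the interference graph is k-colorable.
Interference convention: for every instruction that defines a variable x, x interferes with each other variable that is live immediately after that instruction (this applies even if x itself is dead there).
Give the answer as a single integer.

Block summaries:
  n0: {j,y} / ∅
  n1: {j,q} / {j}
  n2: {y} / {j}
  n3: {q,x} / {q}
  n4: {x} / {q}
  n5: {j,x,y} / {x,y}
  n6: {e,y} / ∅
  n7: {q} / {q}
  n8: {y} / {j,y}
  n9: {e,j} / {j}

Backward fixpoint:
  n0 li=∅ lo={j,y}
  n1 li={j,y} lo={j,q,y}
  n2 li={j} lo=∅
  n3 li={j,q,y} lo={j,x,y}
  n4 li={j,q,y} lo={j,q,y}
  n5 li={x,y} lo={j,y}
  n6 li={j} lo={j,y}
  n7 li={j,q,y} lo={j,y}
  n8 li={j,y} lo={j,y}
  n9 li={j,y} lo={j,y}

Interference:
  e — {j,y}
  j — {e,q,x,y}
  q — {j,x,y}
  x — {j,q,y}
  y — {e,j,q,x}

Colouring:
  clique {j,q,x,y} ⇒ need ≥ 4
  4-colouring: c0={j}  c1={y}  c2={e,q}  c3={x}
  χ = 4

Answer: 4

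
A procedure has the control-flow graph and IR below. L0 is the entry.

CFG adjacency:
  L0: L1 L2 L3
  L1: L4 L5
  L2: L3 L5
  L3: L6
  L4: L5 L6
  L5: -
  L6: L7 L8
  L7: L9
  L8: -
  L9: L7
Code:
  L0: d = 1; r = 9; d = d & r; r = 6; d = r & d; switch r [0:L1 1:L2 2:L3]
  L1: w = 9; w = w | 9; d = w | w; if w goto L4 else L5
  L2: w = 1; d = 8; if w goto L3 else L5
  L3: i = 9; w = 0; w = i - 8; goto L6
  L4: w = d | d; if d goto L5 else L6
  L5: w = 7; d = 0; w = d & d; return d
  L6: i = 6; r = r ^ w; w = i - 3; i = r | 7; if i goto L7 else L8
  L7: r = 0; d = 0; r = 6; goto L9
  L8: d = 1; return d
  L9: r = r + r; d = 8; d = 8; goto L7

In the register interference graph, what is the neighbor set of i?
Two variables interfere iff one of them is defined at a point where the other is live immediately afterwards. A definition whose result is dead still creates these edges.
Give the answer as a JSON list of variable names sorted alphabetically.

def/use:
  L0 def {d,r} use ∅
  L1 def {d,w} use ∅
  L2 def {d,w} use ∅
  L3 def {i,w} use ∅
  L4 def {w} use {d}
  L5 def {d,w} use ∅
  L6 def {i,r,w} use {r,w}
  L7 def {d,r} use ∅
  L8 def {d} use ∅
  L9 def {d,r} use {r}

Backward fixpoint:
  L0 li=∅ lo={r}
  L1 li={r} lo={d,r}
  L2 li={r} lo={r}
  L3 li={r} lo={r,w}
  L4 li={d,r} lo={r,w}
  L5 li=∅ lo=∅
  L6 li={r,w} lo=∅
  L7 li=∅ lo={r}
  L8 li=∅ lo=∅
  L9 li={r} lo=∅

Interfere edges:
  d↔{r,w}
  i↔{r,w}
  r↔{d,i,w}
  w↔{d,i,r}

N(i) = ["r", "w"]

Answer: ["r", "w"]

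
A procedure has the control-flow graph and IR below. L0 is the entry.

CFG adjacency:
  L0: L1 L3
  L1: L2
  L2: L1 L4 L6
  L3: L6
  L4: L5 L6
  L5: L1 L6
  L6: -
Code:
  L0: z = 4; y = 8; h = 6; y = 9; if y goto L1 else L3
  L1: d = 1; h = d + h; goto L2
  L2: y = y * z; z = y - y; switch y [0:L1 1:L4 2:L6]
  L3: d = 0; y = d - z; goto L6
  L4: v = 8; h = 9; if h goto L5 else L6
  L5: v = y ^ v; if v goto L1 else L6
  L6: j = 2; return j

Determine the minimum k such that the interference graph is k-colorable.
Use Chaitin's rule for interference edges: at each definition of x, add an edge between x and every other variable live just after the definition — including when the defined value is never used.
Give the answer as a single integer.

Per-block:
  L0 def {h,y,z} use ∅
  L1 def {d,h} use {h}
  L2 def {y,z} use {y,z}
  L3 def {d,y} use {z}
  L4 def {h,v} use ∅
  L5 def {v} use {v,y}
  L6 def {j} use ∅

Backward fixpoint:
  live L0: ∅→{h,y,z}
  live L1: {h,y,z}→{h,y,z}
  live L2: {h,y,z}→{h,y,z}
  live L3: {z}→∅
  live L4: {y,z}→{h,v,y,z}
  live L5: {h,v,y,z}→{h,y,z}
  live L6: ∅→∅

Interference:
  d: {h,y,z}
  h: {d,v,y,z}
  j: ∅
  v: {h,y,z}
  y: {d,h,v,z}
  z: {d,h,v,y}

Chromatic number:
  clique {d,h,y,z} ⇒ need ≥ 4
  4-colouring: R0={h,j}  R1={y}  R2={z}  R3={d,v}
  χ = 4

Answer: 4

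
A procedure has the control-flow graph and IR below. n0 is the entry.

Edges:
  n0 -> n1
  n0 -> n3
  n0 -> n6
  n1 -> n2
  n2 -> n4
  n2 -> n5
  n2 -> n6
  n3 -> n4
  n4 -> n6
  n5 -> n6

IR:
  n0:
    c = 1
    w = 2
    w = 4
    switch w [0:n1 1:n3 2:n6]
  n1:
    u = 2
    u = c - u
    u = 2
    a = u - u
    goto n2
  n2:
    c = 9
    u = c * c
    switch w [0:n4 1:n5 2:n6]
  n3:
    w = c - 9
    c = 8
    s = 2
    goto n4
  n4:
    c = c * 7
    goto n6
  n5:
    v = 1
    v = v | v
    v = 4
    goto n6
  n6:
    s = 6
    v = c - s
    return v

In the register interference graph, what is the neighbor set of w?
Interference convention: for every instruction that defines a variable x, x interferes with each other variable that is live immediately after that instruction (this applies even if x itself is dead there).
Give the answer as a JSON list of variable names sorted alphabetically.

Block summaries:
  n0: {c,w} / ∅
  n1: {a,u} / {c}
  n2: {c,u} / {w}
  n3: {c,s,w} / {c}
  n4: {c} / {c}
  n5: {v} / ∅
  n6: {s,v} / {c}

Liveness:
  n0: in=∅ out={c,w}
  n1: in={c,w} out={w}
  n2: in={w} out={c}
  n3: in={c} out={c}
  n4: in={c} out={c}
  n5: in={c} out={c}
  n6: in={c} out=∅

Interfere edges:
  a↔{w}
  c↔{s,u,v,w}
  s↔{c}
  u↔{c,w}
  v↔{c}
  w↔{a,c,u}

N(w) = ["a", "c", "u"]

Answer: ["a", "c", "u"]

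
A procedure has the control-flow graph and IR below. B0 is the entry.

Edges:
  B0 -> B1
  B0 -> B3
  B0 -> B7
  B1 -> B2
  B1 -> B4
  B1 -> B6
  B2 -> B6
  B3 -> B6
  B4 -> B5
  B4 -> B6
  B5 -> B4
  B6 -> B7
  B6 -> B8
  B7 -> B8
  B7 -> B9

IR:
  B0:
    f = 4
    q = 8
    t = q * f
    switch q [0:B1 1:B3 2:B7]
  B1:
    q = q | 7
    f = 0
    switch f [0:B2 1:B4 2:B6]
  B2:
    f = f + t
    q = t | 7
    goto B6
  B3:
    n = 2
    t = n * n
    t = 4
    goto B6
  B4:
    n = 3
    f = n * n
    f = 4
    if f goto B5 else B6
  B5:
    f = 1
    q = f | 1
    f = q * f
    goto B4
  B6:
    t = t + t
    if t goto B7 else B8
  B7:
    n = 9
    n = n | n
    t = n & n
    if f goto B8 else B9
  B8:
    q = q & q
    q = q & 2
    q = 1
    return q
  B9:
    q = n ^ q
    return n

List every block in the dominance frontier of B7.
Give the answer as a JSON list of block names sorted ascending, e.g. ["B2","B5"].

idom tree: B1←B0 B2←B1 B3←B0 B4←B1 B5←B4 B6←B0 B7←B0 B8←B0 B9←B7
Join-block Dom:
  B4: preds {B1,B5}: {B0,B1} ∩ {B0,B1,B4,B5} = {B0,B1}; idom=B1
  B6: preds {B1,B2,B3,B4}: {B0,B1} ∩ {B0,B1,B2} ∩ {B0,B3} ∩ {B0,B1,B4} = {B0}; idom=B0
  B7: preds {B0,B6}: {B0} ∩ {B0,B6} = {B0}; idom=B0
  B8: preds {B6,B7}: {B0,B6} ∩ {B0,B7} = {B0}; idom=B0

DF walk-up:
  join B4 pred B1: · stop@B1
  join B4 pred B5: B5→B4 stop@B1
  join B6 pred B1: B1 stop@B0
  join B6 pred B2: B2→B1 stop@B0
  join B6 pred B3: B3 stop@B0
  join B6 pred B4: B4→B1 stop@B0
  join B7 pred B0: · stop@B0
  join B7 pred B6: B6 stop@B0
  join B8 pred B6: B6 stop@B0
  join B8 pred B7: B7 stop@B0
  B0 → ∅
  B1 → {B6}
  B2 → {B6}
  B3 → {B6}
  B4 → {B4,B6}
  B5 → {B4}
  B6 → {B7,B8}
  B7 → {B8}
  B8 → ∅
  B9 → ∅

DF(B7) = ["B8"]

Answer: ["B8"]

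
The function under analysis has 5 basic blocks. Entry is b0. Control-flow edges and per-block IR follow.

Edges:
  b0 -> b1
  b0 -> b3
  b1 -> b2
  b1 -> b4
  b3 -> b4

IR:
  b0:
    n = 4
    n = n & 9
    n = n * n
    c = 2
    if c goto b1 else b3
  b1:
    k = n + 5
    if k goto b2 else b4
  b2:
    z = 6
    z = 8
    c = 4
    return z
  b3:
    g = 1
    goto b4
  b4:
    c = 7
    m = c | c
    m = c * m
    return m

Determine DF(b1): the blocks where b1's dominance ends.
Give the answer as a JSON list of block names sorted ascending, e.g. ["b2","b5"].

idom tree: b1←b0 b2←b1 b3←b0 b4←b0
Join-block Dom:
  b4: preds {b1,b3}: {b0,b1} ∩ {b0,b3} = {b0}; idom=b0

DF walk-up:
  b4←b1: walk b1 to b0
  b4←b3: walk b3 to b0
  DF(b0)=∅
  DF(b1)={b4}
  DF(b2)=∅
  DF(b3)={b4}
  DF(b4)=∅

DF(b1) = ["b4"]

Answer: ["b4"]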